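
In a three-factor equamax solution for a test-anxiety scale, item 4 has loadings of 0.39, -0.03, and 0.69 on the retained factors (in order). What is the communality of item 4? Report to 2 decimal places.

h² = 0.39² + (-0.03)² + 0.69² = 0.1521 + 0.0009 + 0.4761 = 0.6291

0.63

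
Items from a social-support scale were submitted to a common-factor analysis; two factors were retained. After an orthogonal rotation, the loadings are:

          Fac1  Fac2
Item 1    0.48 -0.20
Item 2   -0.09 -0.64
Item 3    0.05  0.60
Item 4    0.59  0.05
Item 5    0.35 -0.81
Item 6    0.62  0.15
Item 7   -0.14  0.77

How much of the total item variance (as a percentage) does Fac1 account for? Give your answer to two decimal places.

15.94%

SS loadings for Fac1 = 0.48² + (-0.09)² + 0.05² + 0.59² + 0.35² + 0.62² + (-0.14)² = 1.1156
With 7 standardized items, total variance = 7. Proportion = 1.1156/7 = 0.1594 → 15.94%.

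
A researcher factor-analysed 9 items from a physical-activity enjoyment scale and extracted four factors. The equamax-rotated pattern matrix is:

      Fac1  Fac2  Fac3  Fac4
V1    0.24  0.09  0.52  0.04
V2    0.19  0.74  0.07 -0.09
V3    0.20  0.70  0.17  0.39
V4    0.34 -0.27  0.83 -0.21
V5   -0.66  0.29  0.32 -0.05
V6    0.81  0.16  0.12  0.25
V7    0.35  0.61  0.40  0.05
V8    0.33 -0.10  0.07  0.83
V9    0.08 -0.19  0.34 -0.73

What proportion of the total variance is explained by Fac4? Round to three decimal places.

SS loadings for Fac4 = 0.04² + (-0.09)² + 0.39² + (-0.21)² + (-0.05)² + 0.25² + 0.05² + 0.83² + (-0.73)² = 1.4952
Proportion of variance = 1.4952 / 9 = 0.1661.

0.166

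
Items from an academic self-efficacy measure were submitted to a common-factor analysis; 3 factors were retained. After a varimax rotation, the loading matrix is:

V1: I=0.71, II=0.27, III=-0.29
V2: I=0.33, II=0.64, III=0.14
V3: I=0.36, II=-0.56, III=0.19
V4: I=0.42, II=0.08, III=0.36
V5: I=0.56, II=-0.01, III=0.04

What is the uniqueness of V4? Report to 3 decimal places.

h² = 0.42² + 0.08² + 0.36² = 0.1764 + 0.0064 + 0.1296 = 0.3124
Uniqueness u² = 1 − h² = 1 − 0.3124 = 0.6876

0.688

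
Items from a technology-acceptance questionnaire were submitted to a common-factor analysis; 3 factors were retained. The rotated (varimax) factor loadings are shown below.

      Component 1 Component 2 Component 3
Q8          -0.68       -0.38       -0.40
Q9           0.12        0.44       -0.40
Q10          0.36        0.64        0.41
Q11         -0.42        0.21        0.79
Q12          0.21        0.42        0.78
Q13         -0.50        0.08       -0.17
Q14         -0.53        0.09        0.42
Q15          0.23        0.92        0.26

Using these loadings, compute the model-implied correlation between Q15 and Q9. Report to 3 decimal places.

r̂ = Σ λ_i·λ_j across factors = (0.23)(0.12) + (0.92)(0.44) + (0.26)(-0.40)
  = +0.0276 +0.4048 -0.1040 = 0.3284

0.328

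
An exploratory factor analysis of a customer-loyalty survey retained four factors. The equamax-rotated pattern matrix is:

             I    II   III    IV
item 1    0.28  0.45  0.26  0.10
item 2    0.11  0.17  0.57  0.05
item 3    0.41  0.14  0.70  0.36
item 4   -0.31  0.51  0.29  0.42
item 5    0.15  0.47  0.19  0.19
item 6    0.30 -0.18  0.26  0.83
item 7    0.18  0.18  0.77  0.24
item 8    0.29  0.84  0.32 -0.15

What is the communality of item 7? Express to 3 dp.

h² = 0.18² + 0.18² + 0.77² + 0.24² = 0.0324 + 0.0324 + 0.5929 + 0.0576 = 0.7153

0.715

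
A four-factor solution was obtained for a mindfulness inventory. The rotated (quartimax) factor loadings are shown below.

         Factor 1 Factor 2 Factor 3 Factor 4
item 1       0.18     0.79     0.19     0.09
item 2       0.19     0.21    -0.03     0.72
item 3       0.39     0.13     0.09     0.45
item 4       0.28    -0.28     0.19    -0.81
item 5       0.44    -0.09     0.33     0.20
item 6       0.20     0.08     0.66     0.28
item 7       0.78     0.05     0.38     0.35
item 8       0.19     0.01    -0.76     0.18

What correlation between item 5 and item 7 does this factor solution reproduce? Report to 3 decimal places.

r̂ = Σ λ_i·λ_j across factors = (0.44)(0.78) + (-0.09)(0.05) + (0.33)(0.38) + (0.20)(0.35)
  = +0.3432 -0.0045 +0.1254 +0.0700 = 0.5341

0.534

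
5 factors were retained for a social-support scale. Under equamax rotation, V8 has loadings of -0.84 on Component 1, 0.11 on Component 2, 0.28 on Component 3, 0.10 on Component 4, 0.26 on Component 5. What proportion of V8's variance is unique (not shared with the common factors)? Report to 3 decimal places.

h² = (-0.84)² + 0.11² + 0.28² + 0.10² + 0.26² = 0.7056 + 0.0121 + 0.0784 + 0.0100 + 0.0676 = 0.8737
Uniqueness u² = 1 − h² = 1 − 0.8737 = 0.1263

0.126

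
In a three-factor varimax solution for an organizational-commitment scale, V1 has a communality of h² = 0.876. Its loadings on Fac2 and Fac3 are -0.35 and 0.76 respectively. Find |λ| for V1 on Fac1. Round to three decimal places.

0.419

Under orthogonal rotation h² = Σλ², so λ_Fac1² = h² − (0.7001) = 0.876 − 0.7001 = 0.1759.
|λ| = √0.1759 = 0.4194.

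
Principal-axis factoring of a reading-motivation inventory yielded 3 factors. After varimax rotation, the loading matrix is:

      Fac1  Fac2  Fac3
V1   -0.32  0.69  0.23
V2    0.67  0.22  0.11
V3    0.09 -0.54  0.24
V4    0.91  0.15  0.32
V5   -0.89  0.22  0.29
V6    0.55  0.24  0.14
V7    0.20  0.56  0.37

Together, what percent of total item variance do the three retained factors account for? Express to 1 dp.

60.7%

Communalities: 0.6314, 0.5094, 0.3573, 0.9530, 0.9246, 0.3797, 0.4905; Σh² = 4.2459.
Total variance with 7 standardized items is 7, so the solution explains 4.2459/7 = 0.6066 = 60.66%.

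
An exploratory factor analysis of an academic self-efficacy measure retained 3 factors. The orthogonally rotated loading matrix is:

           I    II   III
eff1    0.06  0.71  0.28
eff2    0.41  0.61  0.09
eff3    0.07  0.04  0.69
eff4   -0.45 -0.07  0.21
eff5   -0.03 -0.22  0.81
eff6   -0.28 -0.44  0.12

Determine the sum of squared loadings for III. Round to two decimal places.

SS loadings for III = 0.28² + 0.09² + 0.69² + 0.21² + 0.81² + 0.12² = 0.0784 + 0.0081 + 0.4761 + 0.0441 + 0.6561 + 0.0144 = 1.2772

1.28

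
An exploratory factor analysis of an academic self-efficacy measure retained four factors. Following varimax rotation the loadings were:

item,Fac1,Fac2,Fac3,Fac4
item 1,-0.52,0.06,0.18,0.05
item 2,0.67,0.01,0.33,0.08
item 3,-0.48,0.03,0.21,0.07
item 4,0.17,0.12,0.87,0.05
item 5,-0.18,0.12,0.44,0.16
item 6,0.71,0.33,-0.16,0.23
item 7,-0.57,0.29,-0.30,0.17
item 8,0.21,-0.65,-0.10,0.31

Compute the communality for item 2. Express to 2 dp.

h² = 0.67² + 0.01² + 0.33² + 0.08² = 0.4489 + 0.0001 + 0.1089 + 0.0064 = 0.5643

0.56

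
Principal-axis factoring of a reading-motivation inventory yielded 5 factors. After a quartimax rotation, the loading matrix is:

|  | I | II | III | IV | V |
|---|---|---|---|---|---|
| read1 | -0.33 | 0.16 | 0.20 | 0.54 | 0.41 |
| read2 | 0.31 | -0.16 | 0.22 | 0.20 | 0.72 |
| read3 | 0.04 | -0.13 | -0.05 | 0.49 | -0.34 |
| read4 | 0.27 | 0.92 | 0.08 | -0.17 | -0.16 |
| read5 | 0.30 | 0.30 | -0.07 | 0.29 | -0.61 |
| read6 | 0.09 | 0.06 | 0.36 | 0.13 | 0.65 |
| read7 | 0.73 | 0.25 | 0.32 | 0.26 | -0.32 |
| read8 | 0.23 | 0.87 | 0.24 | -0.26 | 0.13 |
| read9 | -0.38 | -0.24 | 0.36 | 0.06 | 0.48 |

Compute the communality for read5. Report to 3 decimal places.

h² = 0.30² + 0.30² + (-0.07)² + 0.29² + (-0.61)² = 0.0900 + 0.0900 + 0.0049 + 0.0841 + 0.3721 = 0.6411

0.641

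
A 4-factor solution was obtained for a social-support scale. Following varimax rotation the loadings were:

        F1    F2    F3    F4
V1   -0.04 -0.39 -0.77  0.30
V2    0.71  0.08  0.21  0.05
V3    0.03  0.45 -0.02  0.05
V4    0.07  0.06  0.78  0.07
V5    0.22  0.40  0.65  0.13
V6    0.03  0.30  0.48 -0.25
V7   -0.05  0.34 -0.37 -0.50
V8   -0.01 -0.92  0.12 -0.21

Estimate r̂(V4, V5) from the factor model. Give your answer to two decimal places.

r̂ = Σ λ_i·λ_j across factors = (0.07)(0.22) + (0.06)(0.40) + (0.78)(0.65) + (0.07)(0.13)
  = +0.0154 +0.0240 +0.5070 +0.0091 = 0.5555

0.56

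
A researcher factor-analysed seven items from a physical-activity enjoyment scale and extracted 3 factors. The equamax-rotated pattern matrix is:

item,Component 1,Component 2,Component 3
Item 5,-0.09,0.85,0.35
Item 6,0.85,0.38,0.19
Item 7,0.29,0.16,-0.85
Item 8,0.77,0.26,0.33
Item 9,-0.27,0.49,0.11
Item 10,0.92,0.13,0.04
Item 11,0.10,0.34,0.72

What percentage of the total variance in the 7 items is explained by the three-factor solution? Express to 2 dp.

SS loadings by factor: 2.3369, 1.3327, 1.5221; total = 5.1917.
Total variance with 7 standardized items is 7, so the solution explains 5.1917/7 = 0.7417 = 74.17%.

74.17%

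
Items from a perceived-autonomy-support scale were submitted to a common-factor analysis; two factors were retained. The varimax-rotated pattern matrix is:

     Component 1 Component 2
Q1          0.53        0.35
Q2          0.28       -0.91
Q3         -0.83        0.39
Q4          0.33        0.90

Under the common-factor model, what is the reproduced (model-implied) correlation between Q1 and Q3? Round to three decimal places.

-0.303

r̂ = Σ λ_i·λ_j across factors = (0.53)(-0.83) + (0.35)(0.39)
  = -0.4399 +0.1365 = -0.3034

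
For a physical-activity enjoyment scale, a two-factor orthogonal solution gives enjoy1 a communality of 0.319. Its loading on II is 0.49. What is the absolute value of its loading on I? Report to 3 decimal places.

0.281

Under orthogonal rotation h² = Σλ², so λ_I² = h² − (0.2401) = 0.319 − 0.2401 = 0.0789.
|λ| = √0.0789 = 0.2809.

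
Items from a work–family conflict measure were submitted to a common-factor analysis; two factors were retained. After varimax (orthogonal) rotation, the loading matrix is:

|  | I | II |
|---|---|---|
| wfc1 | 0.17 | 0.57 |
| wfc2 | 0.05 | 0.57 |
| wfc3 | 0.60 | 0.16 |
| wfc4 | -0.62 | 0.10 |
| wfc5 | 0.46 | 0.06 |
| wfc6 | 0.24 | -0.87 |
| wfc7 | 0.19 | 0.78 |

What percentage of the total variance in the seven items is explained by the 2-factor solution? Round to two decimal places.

SS loadings by factor: 1.0811, 2.0543; total = 3.1354.
Total variance with 7 standardized items is 7, so the solution explains 3.1354/7 = 0.4479 = 44.79%.

44.79%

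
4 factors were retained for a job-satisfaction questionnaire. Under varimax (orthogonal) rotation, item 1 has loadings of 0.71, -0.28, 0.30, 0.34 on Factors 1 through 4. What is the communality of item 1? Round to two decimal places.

h² = 0.71² + (-0.28)² + 0.30² + 0.34² = 0.5041 + 0.0784 + 0.0900 + 0.1156 = 0.7881

0.79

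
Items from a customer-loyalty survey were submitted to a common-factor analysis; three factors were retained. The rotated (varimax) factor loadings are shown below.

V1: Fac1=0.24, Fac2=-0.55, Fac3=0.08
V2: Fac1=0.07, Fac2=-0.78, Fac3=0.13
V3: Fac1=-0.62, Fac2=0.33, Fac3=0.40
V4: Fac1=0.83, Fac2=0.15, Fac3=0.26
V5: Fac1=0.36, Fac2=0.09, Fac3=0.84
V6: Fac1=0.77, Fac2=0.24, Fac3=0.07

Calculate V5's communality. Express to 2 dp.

h² = 0.36² + 0.09² + 0.84² = 0.1296 + 0.0081 + 0.7056 = 0.8433

0.84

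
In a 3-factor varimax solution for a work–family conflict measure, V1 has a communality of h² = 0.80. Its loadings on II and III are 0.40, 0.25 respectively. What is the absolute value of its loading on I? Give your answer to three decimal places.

Under orthogonal rotation h² = Σλ², so λ_I² = h² − (0.2225) = 0.80 − 0.2225 = 0.5775.
|λ| = √0.5775 = 0.7599.

0.760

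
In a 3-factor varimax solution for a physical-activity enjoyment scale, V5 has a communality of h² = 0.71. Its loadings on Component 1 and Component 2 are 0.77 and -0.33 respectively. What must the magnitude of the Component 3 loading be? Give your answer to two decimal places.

0.09

Under orthogonal rotation h² = Σλ², so λ_Component 3² = h² − (0.7018) = 0.71 − 0.7018 = 0.0082.
|λ| = √0.0082 = 0.0906.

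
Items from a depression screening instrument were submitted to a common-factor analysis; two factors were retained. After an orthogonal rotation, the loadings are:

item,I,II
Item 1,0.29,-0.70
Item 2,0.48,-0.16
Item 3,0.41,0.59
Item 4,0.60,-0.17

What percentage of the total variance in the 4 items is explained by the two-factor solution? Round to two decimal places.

43.38%

Communalities: 0.5741, 0.2560, 0.5162, 0.3889; Σh² = 1.7352.
Total variance with 4 standardized items is 4, so the solution explains 1.7352/4 = 0.4338 = 43.38%.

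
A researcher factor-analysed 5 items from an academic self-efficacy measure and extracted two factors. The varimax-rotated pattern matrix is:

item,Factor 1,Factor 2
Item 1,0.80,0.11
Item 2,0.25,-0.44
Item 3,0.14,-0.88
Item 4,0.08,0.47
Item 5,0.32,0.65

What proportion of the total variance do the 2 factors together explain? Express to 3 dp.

0.491

Communalities: 0.6521, 0.2561, 0.7940, 0.2273, 0.5249; Σh² = 2.4544.
Total variance with 5 standardized items is 5, so the solution explains 2.4544/5 = 0.4909.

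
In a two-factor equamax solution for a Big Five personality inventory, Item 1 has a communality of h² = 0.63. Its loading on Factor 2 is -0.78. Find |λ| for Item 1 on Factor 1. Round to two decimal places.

Under orthogonal rotation h² = Σλ², so λ_Factor 1² = h² − (0.6084) = 0.63 − 0.6084 = 0.0216.
|λ| = √0.0216 = 0.1470.

0.15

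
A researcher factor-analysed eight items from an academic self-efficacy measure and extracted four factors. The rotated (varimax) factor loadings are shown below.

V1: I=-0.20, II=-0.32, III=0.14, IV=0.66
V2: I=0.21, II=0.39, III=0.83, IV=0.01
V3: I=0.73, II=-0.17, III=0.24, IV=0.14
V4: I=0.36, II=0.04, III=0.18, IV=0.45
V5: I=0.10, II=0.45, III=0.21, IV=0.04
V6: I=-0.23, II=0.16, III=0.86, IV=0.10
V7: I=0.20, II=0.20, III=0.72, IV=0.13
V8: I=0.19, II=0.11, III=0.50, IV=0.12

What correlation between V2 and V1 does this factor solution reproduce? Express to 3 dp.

-0.044

r̂ = Σ λ_i·λ_j across factors = (0.21)(-0.20) + (0.39)(-0.32) + (0.83)(0.14) + (0.01)(0.66)
  = -0.0420 -0.1248 +0.1162 +0.0066 = -0.0440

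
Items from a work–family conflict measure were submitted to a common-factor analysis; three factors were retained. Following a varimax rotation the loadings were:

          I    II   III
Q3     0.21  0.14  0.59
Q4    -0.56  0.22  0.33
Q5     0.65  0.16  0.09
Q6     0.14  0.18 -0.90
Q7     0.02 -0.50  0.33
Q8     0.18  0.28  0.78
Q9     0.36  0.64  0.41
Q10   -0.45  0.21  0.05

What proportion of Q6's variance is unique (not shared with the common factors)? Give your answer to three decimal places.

h² = 0.14² + 0.18² + (-0.90)² = 0.0196 + 0.0324 + 0.8100 = 0.8620
Uniqueness u² = 1 − h² = 1 − 0.8620 = 0.1380

0.138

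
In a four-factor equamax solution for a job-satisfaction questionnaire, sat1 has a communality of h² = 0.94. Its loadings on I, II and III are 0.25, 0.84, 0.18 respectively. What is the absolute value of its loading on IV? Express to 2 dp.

0.37

Under orthogonal rotation h² = Σλ², so λ_IV² = h² − (0.8005) = 0.94 − 0.8005 = 0.1395.
|λ| = √0.1395 = 0.3735.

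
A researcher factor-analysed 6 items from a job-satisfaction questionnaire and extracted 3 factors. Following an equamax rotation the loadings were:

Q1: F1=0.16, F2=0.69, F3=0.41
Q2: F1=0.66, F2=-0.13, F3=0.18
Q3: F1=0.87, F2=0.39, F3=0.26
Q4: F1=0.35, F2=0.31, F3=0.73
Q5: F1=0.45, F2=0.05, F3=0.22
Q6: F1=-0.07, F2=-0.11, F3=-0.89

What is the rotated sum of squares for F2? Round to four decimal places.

SS loadings for F2 = 0.69² + (-0.13)² + 0.39² + 0.31² + 0.05² + (-0.11)² = 0.4761 + 0.0169 + 0.1521 + 0.0961 + 0.0025 + 0.0121 = 0.7558

0.7558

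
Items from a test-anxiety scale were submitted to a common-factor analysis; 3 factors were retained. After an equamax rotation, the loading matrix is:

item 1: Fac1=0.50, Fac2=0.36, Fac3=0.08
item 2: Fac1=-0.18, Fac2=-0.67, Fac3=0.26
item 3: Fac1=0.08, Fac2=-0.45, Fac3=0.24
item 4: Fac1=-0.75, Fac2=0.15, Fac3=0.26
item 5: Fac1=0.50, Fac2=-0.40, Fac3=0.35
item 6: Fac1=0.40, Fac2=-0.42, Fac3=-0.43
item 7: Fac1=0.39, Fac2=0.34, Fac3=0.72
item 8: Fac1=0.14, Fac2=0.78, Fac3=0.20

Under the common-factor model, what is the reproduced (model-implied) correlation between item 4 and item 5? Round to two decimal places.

-0.34

r̂ = Σ λ_i·λ_j across factors = (-0.75)(0.50) + (0.15)(-0.40) + (0.26)(0.35)
  = -0.3750 -0.0600 +0.0910 = -0.3440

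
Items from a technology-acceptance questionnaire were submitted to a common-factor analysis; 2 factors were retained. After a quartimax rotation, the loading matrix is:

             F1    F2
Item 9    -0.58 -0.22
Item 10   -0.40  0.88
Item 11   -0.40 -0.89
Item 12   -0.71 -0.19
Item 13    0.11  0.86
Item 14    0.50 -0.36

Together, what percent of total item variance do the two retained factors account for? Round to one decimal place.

Communalities: 0.3848, 0.9344, 0.9521, 0.5402, 0.7517, 0.3796; Σh² = 3.9428.
Total variance with 6 standardized items is 6, so the solution explains 3.9428/6 = 0.6571 = 65.71%.

65.7%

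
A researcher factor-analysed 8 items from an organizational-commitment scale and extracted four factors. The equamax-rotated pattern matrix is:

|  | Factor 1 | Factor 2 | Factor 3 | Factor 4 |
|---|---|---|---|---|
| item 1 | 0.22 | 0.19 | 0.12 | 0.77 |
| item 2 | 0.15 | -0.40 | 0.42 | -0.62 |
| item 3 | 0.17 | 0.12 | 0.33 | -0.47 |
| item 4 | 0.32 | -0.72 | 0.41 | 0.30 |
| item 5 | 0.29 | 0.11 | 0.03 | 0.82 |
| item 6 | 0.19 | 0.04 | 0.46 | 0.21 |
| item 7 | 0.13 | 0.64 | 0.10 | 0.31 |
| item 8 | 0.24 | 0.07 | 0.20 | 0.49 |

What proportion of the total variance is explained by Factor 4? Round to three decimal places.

0.293

SS loadings for Factor 4 = 0.77² + (-0.62)² + (-0.47)² + 0.30² + 0.82² + 0.21² + 0.31² + 0.49² = 2.3409
Proportion of variance = 2.3409 / 8 = 0.2926.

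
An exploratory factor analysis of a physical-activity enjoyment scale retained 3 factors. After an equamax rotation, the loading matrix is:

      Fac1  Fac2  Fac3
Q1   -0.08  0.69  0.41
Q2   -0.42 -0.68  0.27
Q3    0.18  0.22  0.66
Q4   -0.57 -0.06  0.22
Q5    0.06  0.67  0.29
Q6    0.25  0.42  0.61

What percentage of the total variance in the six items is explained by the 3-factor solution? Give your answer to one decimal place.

Communalities: 0.6506, 0.7117, 0.5164, 0.3769, 0.5366, 0.6110; Σh² = 3.4032.
Total variance with 6 standardized items is 6, so the solution explains 3.4032/6 = 0.5672 = 56.72%.

56.7%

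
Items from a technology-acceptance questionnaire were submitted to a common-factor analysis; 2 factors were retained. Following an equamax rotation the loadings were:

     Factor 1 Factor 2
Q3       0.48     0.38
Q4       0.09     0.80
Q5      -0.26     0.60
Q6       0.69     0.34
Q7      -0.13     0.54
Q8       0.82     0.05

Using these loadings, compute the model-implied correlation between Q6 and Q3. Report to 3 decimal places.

r̂ = Σ λ_i·λ_j across factors = (0.69)(0.48) + (0.34)(0.38)
  = +0.3312 +0.1292 = 0.4604

0.460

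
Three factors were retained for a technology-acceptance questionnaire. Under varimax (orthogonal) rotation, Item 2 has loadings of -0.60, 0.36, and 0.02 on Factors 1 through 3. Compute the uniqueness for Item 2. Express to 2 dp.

0.51

h² = (-0.60)² + 0.36² + 0.02² = 0.3600 + 0.1296 + 0.0004 = 0.4900
Uniqueness u² = 1 − h² = 1 − 0.4900 = 0.5100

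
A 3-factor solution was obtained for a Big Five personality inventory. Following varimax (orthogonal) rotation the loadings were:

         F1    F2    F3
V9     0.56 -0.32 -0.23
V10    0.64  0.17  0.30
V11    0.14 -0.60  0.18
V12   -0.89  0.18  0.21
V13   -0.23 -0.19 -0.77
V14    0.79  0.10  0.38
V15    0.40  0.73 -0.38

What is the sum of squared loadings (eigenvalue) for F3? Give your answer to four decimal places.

SS loadings for F3 = (-0.23)² + 0.30² + 0.18² + 0.21² + (-0.77)² + 0.38² + (-0.38)² = 0.0529 + 0.0900 + 0.0324 + 0.0441 + 0.5929 + 0.1444 + 0.1444 = 1.1011

1.1011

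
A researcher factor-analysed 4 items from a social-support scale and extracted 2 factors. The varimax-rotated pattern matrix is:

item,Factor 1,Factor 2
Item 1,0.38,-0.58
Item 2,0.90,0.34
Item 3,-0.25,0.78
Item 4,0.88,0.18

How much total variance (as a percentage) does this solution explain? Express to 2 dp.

SS loadings by factor: 1.7913, 1.0928; total = 2.8841.
Total variance with 4 standardized items is 4, so the solution explains 2.8841/4 = 0.7210 = 72.10%.

72.10%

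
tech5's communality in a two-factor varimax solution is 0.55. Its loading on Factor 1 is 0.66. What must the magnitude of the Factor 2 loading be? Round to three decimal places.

Under orthogonal rotation h² = Σλ², so λ_Factor 2² = h² − (0.4356) = 0.55 − 0.4356 = 0.1144.
|λ| = √0.1144 = 0.3382.

0.338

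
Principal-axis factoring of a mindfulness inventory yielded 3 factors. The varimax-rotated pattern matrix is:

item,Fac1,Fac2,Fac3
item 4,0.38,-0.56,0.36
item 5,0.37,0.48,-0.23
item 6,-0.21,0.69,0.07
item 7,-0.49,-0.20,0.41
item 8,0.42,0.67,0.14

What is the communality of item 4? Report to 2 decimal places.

h² = 0.38² + (-0.56)² + 0.36² = 0.1444 + 0.3136 + 0.1296 = 0.5876

0.59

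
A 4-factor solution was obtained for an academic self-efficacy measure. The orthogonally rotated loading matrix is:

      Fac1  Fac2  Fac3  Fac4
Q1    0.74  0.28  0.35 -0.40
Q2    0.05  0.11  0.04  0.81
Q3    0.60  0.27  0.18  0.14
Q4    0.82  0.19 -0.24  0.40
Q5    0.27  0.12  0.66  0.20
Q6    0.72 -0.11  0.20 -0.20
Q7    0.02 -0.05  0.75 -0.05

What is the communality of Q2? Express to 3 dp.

0.672

h² = 0.05² + 0.11² + 0.04² + 0.81² = 0.0025 + 0.0121 + 0.0016 + 0.6561 = 0.6723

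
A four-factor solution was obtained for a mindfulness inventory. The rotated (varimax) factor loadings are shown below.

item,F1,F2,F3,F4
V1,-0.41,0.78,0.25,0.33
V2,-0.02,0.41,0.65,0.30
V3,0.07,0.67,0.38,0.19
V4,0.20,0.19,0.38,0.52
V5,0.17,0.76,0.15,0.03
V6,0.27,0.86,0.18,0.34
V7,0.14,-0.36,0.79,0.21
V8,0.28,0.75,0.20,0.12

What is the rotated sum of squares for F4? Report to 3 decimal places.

0.680

SS loadings for F4 = 0.33² + 0.30² + 0.19² + 0.52² + 0.03² + 0.34² + 0.21² + 0.12² = 0.1089 + 0.0900 + 0.0361 + 0.2704 + 0.0009 + 0.1156 + 0.0441 + 0.0144 = 0.6804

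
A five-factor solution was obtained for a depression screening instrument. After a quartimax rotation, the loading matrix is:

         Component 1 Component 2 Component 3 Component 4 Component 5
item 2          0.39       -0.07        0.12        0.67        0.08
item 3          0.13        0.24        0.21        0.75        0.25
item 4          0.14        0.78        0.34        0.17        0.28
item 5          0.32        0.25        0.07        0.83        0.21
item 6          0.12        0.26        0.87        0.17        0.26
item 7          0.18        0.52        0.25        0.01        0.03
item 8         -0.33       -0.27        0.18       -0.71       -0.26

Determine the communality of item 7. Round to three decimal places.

0.366

h² = 0.18² + 0.52² + 0.25² + 0.01² + 0.03² = 0.0324 + 0.2704 + 0.0625 + 0.0001 + 0.0009 = 0.3663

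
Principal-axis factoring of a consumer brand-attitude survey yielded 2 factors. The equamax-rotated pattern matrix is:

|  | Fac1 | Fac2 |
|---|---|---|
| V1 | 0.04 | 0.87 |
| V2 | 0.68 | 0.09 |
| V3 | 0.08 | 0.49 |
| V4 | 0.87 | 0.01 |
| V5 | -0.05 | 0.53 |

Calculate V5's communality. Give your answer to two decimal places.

0.28

h² = (-0.05)² + 0.53² = 0.0025 + 0.2809 = 0.2834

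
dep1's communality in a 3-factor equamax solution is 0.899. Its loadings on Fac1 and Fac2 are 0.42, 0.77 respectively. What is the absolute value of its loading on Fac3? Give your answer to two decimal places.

0.36

Under orthogonal rotation h² = Σλ², so λ_Fac3² = h² − (0.7693) = 0.899 − 0.7693 = 0.1297.
|λ| = √0.1297 = 0.3601.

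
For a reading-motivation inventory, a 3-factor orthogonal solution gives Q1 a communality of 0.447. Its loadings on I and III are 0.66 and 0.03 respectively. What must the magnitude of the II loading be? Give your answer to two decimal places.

Under orthogonal rotation h² = Σλ², so λ_II² = h² − (0.4365) = 0.447 − 0.4365 = 0.0105.
|λ| = √0.0105 = 0.1025.

0.10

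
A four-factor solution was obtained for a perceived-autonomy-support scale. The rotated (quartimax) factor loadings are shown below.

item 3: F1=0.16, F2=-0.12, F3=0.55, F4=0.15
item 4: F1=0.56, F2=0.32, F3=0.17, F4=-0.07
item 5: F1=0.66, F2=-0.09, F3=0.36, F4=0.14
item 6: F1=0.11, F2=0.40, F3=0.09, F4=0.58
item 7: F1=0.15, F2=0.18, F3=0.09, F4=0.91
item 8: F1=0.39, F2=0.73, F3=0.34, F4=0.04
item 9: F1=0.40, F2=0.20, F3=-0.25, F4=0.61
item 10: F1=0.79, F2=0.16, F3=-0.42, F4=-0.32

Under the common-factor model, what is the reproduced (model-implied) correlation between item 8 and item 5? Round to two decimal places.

r̂ = Σ λ_i·λ_j across factors = (0.39)(0.66) + (0.73)(-0.09) + (0.34)(0.36) + (0.04)(0.14)
  = +0.2574 -0.0657 +0.1224 +0.0056 = 0.3197

0.32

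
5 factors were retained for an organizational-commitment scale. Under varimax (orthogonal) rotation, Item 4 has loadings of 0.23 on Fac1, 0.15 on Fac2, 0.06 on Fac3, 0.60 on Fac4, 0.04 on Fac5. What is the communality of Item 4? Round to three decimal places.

0.441

h² = 0.23² + 0.15² + 0.06² + 0.60² + 0.04² = 0.0529 + 0.0225 + 0.0036 + 0.3600 + 0.0016 = 0.4406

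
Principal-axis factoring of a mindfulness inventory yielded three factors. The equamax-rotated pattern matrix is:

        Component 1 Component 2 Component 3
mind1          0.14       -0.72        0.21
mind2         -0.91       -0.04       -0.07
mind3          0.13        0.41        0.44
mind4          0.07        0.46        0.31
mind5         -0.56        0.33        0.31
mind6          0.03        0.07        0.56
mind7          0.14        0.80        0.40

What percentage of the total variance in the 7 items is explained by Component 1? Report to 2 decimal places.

SS loadings for Component 1 = 0.14² + (-0.91)² + 0.13² + 0.07² + (-0.56)² + 0.03² + 0.14² = 1.2036
With 7 standardized items, total variance = 7. Proportion = 1.2036/7 = 0.1719 → 17.19%.

17.19%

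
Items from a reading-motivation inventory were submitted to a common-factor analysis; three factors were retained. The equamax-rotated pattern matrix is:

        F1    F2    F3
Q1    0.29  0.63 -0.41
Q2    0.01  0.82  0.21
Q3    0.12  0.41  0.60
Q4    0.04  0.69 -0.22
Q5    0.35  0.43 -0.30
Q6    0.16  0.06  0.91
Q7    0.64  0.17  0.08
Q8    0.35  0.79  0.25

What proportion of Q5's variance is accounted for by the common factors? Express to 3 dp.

h² = 0.35² + 0.43² + (-0.30)² = 0.1225 + 0.1849 + 0.0900 = 0.3974

0.397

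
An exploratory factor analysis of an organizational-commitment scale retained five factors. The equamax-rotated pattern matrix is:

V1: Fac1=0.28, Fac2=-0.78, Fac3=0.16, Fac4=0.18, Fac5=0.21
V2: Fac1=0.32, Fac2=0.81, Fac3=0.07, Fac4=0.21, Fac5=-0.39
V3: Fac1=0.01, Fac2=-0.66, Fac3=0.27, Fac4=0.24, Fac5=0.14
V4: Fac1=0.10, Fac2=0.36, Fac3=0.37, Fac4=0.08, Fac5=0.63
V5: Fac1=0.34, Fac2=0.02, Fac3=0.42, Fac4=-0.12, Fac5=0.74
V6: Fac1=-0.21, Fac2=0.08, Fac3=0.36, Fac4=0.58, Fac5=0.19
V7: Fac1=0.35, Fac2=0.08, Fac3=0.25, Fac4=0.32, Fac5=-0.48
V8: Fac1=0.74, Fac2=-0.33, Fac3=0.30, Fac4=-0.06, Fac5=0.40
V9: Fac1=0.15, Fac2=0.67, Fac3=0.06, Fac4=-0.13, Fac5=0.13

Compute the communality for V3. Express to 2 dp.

0.59

h² = 0.01² + (-0.66)² + 0.27² + 0.24² + 0.14² = 0.0001 + 0.4356 + 0.0729 + 0.0576 + 0.0196 = 0.5858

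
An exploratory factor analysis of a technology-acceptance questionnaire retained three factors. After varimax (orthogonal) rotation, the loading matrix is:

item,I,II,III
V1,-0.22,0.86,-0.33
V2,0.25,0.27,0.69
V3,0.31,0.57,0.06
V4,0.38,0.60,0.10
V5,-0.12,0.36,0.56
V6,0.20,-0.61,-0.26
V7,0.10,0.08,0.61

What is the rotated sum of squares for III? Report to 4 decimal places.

1.3519

SS loadings for III = (-0.33)² + 0.69² + 0.06² + 0.10² + 0.56² + (-0.26)² + 0.61² = 0.1089 + 0.4761 + 0.0036 + 0.0100 + 0.3136 + 0.0676 + 0.3721 = 1.3519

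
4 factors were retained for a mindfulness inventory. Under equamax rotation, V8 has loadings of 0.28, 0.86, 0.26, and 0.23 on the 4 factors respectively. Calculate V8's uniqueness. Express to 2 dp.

h² = 0.28² + 0.86² + 0.26² + 0.23² = 0.0784 + 0.7396 + 0.0676 + 0.0529 = 0.9385
Uniqueness u² = 1 − h² = 1 − 0.9385 = 0.0615

0.06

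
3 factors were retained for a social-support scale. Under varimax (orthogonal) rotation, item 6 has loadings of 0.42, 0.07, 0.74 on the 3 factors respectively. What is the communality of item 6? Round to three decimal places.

h² = 0.42² + 0.07² + 0.74² = 0.1764 + 0.0049 + 0.5476 = 0.7289

0.729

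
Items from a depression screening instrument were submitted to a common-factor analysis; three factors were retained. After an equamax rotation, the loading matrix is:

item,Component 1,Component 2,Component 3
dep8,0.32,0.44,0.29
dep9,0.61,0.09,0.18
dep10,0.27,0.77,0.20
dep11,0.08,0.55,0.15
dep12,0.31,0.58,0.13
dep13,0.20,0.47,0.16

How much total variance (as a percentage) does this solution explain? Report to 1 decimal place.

42.8%

SS loadings by factor: 0.6899, 1.6544, 0.2215; total = 2.5658.
Total variance with 6 standardized items is 6, so the solution explains 2.5658/6 = 0.4276 = 42.76%.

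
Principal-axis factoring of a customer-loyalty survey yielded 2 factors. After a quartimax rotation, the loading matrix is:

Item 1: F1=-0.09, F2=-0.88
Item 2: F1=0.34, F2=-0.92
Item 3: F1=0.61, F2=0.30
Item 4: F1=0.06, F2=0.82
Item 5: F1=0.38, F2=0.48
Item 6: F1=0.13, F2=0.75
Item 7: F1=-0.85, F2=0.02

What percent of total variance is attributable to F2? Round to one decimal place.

45.4%

SS loadings for F2 = (-0.88)² + (-0.92)² + 0.30² + 0.82² + 0.48² + 0.75² + 0.02² = 3.1765
With 7 standardized items, total variance = 7. Proportion = 3.1765/7 = 0.4538 → 45.38%.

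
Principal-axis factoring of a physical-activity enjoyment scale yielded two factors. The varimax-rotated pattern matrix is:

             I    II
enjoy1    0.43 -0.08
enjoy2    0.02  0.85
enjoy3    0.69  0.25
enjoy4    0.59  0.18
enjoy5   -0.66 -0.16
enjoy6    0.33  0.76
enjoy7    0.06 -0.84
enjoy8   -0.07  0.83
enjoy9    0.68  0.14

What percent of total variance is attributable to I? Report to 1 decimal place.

SS loadings for I = 0.43² + 0.02² + 0.69² + 0.59² + (-0.66)² + 0.33² + 0.06² + (-0.07)² + 0.68² = 2.0249
With 9 standardized items, total variance = 9. Proportion = 2.0249/9 = 0.2250 → 22.50%.

22.5%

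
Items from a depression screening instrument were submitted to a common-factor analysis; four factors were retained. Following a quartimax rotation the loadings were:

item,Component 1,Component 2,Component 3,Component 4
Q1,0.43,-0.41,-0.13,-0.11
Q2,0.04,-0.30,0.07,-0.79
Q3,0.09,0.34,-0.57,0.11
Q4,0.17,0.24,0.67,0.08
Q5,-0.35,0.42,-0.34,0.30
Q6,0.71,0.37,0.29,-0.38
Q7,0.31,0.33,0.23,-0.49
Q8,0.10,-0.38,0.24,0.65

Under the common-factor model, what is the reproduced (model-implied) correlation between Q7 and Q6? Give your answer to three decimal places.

r̂ = Σ λ_i·λ_j across factors = (0.31)(0.71) + (0.33)(0.37) + (0.23)(0.29) + (-0.49)(-0.38)
  = +0.2201 +0.1221 +0.0667 +0.1862 = 0.5951

0.595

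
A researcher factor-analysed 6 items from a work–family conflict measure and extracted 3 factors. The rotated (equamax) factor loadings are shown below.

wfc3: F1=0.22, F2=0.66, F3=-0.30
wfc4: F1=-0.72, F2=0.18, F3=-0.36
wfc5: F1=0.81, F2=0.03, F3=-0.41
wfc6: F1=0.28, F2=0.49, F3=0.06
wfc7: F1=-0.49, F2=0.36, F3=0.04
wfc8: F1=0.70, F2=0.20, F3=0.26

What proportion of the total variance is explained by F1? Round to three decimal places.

SS loadings for F1 = 0.22² + (-0.72)² + 0.81² + 0.28² + (-0.49)² + 0.70² = 2.0314
Proportion of variance = 2.0314 / 6 = 0.3386.

0.339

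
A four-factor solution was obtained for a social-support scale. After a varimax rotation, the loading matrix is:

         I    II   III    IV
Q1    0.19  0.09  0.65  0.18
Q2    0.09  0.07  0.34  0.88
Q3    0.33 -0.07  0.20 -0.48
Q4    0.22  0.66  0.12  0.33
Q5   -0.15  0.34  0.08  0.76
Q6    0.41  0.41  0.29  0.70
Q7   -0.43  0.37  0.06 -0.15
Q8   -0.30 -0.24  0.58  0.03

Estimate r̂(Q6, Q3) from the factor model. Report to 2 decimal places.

-0.17

r̂ = Σ λ_i·λ_j across factors = (0.41)(0.33) + (0.41)(-0.07) + (0.29)(0.20) + (0.70)(-0.48)
  = +0.1353 -0.0287 +0.0580 -0.3360 = -0.1714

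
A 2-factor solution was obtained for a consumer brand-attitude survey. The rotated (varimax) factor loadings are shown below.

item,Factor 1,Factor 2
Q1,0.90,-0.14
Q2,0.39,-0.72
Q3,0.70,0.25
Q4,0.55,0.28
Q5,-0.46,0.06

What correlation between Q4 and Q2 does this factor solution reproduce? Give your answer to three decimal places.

0.013

r̂ = Σ λ_i·λ_j across factors = (0.55)(0.39) + (0.28)(-0.72)
  = +0.2145 -0.2016 = 0.0129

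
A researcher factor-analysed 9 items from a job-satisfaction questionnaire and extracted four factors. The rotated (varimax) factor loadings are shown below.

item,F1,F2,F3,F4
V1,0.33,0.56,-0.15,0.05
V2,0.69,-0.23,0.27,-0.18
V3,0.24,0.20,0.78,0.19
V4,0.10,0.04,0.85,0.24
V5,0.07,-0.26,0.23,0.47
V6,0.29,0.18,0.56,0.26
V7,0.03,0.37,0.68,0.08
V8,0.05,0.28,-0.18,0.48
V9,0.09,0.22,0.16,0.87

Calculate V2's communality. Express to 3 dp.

0.634

h² = 0.69² + (-0.23)² + 0.27² + (-0.18)² = 0.4761 + 0.0529 + 0.0729 + 0.0324 = 0.6343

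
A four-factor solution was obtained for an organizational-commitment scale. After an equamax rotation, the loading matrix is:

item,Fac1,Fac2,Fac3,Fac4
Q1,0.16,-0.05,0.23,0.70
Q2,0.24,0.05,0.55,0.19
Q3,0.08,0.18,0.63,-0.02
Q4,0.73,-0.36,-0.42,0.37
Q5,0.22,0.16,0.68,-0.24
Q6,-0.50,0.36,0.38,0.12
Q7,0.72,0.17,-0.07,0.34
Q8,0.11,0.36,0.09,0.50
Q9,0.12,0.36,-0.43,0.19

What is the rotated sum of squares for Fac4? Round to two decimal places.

1.14

SS loadings for Fac4 = 0.70² + 0.19² + (-0.02)² + 0.37² + (-0.24)² + 0.12² + 0.34² + 0.50² + 0.19² = 0.4900 + 0.0361 + 0.0004 + 0.1369 + 0.0576 + 0.0144 + 0.1156 + 0.2500 + 0.0361 = 1.1371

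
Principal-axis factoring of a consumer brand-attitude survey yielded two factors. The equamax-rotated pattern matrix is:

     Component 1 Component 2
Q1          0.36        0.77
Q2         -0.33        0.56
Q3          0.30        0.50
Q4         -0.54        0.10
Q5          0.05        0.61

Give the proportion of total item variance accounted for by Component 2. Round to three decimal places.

0.308

SS loadings for Component 2 = 0.77² + 0.56² + 0.50² + 0.10² + 0.61² = 1.5386
Proportion of variance = 1.5386 / 5 = 0.3077.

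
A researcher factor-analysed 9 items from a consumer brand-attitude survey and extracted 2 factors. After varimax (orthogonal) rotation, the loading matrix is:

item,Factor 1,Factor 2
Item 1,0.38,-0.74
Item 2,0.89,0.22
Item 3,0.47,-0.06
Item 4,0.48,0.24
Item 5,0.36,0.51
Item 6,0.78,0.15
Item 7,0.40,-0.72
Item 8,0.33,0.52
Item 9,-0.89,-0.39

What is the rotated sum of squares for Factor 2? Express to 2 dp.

SS loadings for Factor 2 = (-0.74)² + 0.22² + (-0.06)² + 0.24² + 0.51² + 0.15² + (-0.72)² + 0.52² + (-0.39)² = 0.5476 + 0.0484 + 0.0036 + 0.0576 + 0.2601 + 0.0225 + 0.5184 + 0.2704 + 0.1521 = 1.8807

1.88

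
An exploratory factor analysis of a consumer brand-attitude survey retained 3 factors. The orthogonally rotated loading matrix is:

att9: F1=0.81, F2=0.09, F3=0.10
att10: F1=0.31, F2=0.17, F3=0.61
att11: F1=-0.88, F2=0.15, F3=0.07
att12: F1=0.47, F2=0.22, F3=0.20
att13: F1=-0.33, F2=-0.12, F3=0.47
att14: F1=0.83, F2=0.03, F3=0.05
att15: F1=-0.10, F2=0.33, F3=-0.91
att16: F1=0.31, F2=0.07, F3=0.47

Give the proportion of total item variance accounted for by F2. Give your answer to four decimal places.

SS loadings for F2 = 0.09² + 0.17² + 0.15² + 0.22² + (-0.12)² + 0.03² + 0.33² + 0.07² = 0.2370
Proportion of variance = 0.2370 / 8 = 0.0296.

0.0296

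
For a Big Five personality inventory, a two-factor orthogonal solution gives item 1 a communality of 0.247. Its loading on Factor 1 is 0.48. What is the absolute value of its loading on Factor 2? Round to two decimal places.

0.13

Under orthogonal rotation h² = Σλ², so λ_Factor 2² = h² − (0.2304) = 0.247 − 0.2304 = 0.0166.
|λ| = √0.0166 = 0.1288.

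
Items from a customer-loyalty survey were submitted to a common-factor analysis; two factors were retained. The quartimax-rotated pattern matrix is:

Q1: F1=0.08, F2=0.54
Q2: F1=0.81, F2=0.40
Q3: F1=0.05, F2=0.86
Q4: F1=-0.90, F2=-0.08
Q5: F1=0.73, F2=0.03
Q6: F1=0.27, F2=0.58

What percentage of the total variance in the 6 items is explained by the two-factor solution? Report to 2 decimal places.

SS loadings by factor: 2.0808, 1.5349; total = 3.6157.
Total variance with 6 standardized items is 6, so the solution explains 3.6157/6 = 0.6026 = 60.26%.

60.26%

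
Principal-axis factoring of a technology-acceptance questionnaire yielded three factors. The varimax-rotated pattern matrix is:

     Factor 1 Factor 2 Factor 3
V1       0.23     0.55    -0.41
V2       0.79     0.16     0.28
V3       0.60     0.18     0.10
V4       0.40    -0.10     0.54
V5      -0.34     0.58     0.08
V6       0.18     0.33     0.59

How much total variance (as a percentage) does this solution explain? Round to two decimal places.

Communalities: 0.5235, 0.7281, 0.4024, 0.4616, 0.4584, 0.4894; Σh² = 3.0634.
Total variance with 6 standardized items is 6, so the solution explains 3.0634/6 = 0.5106 = 51.06%.

51.06%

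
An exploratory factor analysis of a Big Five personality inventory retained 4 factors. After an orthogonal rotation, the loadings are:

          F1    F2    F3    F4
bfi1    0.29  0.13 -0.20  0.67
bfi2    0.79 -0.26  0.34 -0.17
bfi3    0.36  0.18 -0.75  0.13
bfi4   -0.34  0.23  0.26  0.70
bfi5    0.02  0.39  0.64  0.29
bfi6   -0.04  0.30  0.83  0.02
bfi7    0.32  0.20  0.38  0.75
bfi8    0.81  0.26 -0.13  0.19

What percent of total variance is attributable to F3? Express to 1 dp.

SS loadings for F3 = (-0.20)² + 0.34² + (-0.75)² + 0.26² + 0.64² + 0.83² + 0.38² + (-0.13)² = 2.0455
With 8 standardized items, total variance = 8. Proportion = 2.0455/8 = 0.2557 → 25.57%.

25.6%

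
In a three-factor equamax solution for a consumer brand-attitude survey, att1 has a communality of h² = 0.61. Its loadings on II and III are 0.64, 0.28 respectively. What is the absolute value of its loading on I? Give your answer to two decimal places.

0.35

Under orthogonal rotation h² = Σλ², so λ_I² = h² − (0.4880) = 0.61 − 0.4880 = 0.1220.
|λ| = √0.1220 = 0.3493.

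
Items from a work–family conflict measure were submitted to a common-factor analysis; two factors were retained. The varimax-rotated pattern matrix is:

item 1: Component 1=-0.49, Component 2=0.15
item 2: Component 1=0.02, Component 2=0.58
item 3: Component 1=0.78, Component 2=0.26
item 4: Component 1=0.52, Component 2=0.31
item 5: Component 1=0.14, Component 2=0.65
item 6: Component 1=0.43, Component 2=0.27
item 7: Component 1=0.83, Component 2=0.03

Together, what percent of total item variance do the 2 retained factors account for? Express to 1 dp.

SS loadings by factor: 2.0127, 1.0189; total = 3.0316.
Total variance with 7 standardized items is 7, so the solution explains 3.0316/7 = 0.4331 = 43.31%.

43.3%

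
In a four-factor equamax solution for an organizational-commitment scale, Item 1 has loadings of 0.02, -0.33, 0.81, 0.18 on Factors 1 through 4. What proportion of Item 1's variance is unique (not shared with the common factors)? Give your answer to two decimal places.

h² = 0.02² + (-0.33)² + 0.81² + 0.18² = 0.0004 + 0.1089 + 0.6561 + 0.0324 = 0.7978
Uniqueness u² = 1 − h² = 1 − 0.7978 = 0.2022

0.20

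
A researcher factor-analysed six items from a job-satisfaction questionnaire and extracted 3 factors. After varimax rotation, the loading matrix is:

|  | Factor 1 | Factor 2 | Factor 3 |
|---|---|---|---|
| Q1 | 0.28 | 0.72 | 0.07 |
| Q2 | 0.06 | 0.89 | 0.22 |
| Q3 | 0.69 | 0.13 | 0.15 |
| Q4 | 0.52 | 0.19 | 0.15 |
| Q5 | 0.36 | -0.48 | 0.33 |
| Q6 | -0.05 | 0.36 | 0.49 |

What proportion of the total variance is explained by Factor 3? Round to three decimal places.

SS loadings for Factor 3 = 0.07² + 0.22² + 0.15² + 0.15² + 0.33² + 0.49² = 0.4473
Proportion of variance = 0.4473 / 6 = 0.0745.

0.075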